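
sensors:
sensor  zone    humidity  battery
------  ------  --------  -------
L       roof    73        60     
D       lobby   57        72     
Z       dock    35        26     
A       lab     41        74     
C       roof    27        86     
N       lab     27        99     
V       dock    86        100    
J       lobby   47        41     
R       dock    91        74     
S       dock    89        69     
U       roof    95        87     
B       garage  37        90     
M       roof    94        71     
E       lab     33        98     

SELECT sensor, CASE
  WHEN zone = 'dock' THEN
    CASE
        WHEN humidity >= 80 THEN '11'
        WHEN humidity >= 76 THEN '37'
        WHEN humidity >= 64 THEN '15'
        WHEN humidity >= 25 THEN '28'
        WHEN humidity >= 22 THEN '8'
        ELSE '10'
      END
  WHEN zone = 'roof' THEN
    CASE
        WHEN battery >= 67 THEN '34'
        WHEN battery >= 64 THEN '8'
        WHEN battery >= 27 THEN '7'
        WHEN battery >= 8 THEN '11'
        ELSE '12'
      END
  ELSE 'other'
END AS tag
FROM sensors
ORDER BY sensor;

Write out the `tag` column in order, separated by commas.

sensor=A: zone='lab' → outer ELSE → other
sensor=B: zone='garage' → outer ELSE → other
sensor=C: zone='roof' → inner[battery >= 67] → 34
sensor=D: zone='lobby' → outer ELSE → other
sensor=E: zone='lab' → outer ELSE → other
sensor=J: zone='lobby' → outer ELSE → other
sensor=L: zone='roof' → inner[battery >= 27] → 7
sensor=M: zone='roof' → inner[battery >= 67] → 34
sensor=N: zone='lab' → outer ELSE → other
sensor=R: zone='dock' → inner[humidity >= 80] → 11
sensor=S: zone='dock' → inner[humidity >= 80] → 11
sensor=U: zone='roof' → inner[battery >= 67] → 34
sensor=V: zone='dock' → inner[humidity >= 80] → 11
sensor=Z: zone='dock' → inner[humidity >= 25] → 28

other, other, 34, other, other, other, 7, 34, other, 11, 11, 34, 11, 28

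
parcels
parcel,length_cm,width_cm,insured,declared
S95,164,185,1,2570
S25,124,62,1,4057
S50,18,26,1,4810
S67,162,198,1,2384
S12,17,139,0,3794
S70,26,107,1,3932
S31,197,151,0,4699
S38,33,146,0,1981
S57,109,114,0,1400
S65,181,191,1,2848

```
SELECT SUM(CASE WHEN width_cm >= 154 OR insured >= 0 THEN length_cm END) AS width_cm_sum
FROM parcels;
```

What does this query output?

parcel=S95: ✓ → 164
parcel=S25: ✓ → 124
parcel=S50: ✓ → 18
parcel=S67: ✓ → 162
parcel=S12: ✓ → 17
parcel=S70: ✓ → 26
parcel=S31: ✓ → 197
parcel=S38: ✓ → 33
parcel=S57: ✓ → 109
parcel=S65: ✓ → 181
width_cm_sum = 164 + 124 + 18 + 162 + 17 + 26 + 197 + 33 + 109 + 181 = 1031

1031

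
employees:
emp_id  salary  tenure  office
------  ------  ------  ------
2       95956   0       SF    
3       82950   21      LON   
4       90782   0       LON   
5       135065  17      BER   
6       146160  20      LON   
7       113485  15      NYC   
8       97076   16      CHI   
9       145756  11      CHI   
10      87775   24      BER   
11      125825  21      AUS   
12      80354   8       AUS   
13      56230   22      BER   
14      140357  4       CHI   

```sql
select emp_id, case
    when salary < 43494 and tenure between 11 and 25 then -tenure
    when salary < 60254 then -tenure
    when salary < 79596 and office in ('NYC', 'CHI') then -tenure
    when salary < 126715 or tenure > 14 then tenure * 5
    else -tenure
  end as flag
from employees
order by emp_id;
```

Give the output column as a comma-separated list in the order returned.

emp_id=2: salary < 126715 or tenure > 14 → 0
emp_id=3: salary < 126715 or tenure > 14 → 105
emp_id=4: salary < 126715 or tenure > 14 → 0
emp_id=5: salary < 126715 or tenure > 14 → 85
emp_id=6: salary < 126715 or tenure > 14 → 100
emp_id=7: salary < 126715 or tenure > 14 → 75
emp_id=8: salary < 126715 or tenure > 14 → 80
emp_id=9: ELSE → -11
emp_id=10: salary < 126715 or tenure > 14 → 120
emp_id=11: salary < 126715 or tenure > 14 → 105
emp_id=12: salary < 126715 or tenure > 14 → 40
emp_id=13: salary < 60254 → -22
emp_id=14: ELSE → -4

0, 105, 0, 85, 100, 75, 80, -11, 120, 105, 40, -22, -4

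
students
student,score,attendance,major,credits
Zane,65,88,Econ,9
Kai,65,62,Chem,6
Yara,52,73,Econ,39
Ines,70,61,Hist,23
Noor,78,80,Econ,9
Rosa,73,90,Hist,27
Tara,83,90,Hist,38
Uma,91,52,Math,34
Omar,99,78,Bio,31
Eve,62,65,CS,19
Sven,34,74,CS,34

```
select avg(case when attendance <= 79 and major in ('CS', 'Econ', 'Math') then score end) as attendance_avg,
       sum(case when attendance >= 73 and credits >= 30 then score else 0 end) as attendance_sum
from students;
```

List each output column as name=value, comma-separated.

[attendance_avg: attendance <= 79 and major in ('CS', 'Econ', 'Math')]
student=Zane: ✗
student=Kai: ✗
student=Yara: ✓ → 52
student=Ines: ✗
student=Noor: ✗
student=Rosa: ✗
student=Tara: ✗
student=Uma: ✓ → 91
student=Omar: ✗
student=Eve: ✓ → 62
student=Sven: ✓ → 34
attendance_avg = (52 + 91 + 62 + 34) / 4 = 59.75
—
[attendance_sum: attendance >= 73 and credits >= 30]
student=Zane: ✗
student=Kai: ✗
student=Yara: ✓ → 52
student=Ines: ✗
student=Noor: ✗
student=Rosa: ✗
student=Tara: ✓ → 83
student=Uma: ✗
student=Omar: ✓ → 99
student=Eve: ✗
student=Sven: ✓ → 34
attendance_sum = 52 + 83 + 99 + 34 = 268

attendance_avg=59.75, attendance_sum=268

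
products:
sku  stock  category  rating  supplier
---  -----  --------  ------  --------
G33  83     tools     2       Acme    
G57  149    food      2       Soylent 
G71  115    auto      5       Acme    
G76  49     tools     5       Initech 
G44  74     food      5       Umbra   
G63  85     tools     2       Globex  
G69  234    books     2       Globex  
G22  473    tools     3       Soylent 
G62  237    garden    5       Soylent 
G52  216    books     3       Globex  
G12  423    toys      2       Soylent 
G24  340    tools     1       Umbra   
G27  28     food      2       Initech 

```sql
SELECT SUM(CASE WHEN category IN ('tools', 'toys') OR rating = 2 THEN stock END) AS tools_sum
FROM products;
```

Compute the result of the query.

1864

sku=G33: ✓ → 83
sku=G57: ✓ → 149
sku=G71: ✗
sku=G76: ✓ → 49
sku=G44: ✗
sku=G63: ✓ → 85
sku=G69: ✓ → 234
sku=G22: ✓ → 473
sku=G62: ✗
sku=G52: ✗
sku=G12: ✓ → 423
sku=G24: ✓ → 340
sku=G27: ✓ → 28
tools_sum = 83 + 149 + 49 + 85 + 234 + 473 + 423 + 340 + 28 = 1864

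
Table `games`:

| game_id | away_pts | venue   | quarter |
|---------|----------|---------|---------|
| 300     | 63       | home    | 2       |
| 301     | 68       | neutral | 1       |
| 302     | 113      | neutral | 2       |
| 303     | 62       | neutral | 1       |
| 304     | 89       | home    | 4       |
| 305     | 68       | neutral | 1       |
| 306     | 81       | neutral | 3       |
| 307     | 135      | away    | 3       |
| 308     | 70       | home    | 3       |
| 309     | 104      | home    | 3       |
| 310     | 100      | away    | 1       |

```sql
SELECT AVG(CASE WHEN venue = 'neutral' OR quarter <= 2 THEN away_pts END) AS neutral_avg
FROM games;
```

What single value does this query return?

game_id=300: ✓ → 63
game_id=301: ✓ → 68
game_id=302: ✓ → 113
game_id=303: ✓ → 62
game_id=304: ✗
game_id=305: ✓ → 68
game_id=306: ✓ → 81
game_id=307: ✗
game_id=308: ✗
game_id=309: ✗
game_id=310: ✓ → 100
neutral_avg = (63 + 68 + 113 + 62 + 68 + 81 + 100) / 7 = 79.2857142857

79.2857142857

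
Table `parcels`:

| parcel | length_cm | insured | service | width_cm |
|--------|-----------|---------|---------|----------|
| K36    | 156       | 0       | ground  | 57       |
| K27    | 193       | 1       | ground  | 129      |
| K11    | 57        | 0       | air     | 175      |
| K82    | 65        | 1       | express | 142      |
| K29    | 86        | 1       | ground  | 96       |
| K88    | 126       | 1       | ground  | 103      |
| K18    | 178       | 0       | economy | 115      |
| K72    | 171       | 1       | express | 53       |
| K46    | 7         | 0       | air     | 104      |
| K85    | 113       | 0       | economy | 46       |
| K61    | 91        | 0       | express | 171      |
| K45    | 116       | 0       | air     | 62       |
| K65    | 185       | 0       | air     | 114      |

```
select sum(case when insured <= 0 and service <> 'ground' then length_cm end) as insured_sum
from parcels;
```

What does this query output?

747

parcel=K36: ✗
parcel=K27: ✗
parcel=K11: ✓ → 57
parcel=K82: ✗
parcel=K29: ✗
parcel=K88: ✗
parcel=K18: ✓ → 178
parcel=K72: ✗
parcel=K46: ✓ → 7
parcel=K85: ✓ → 113
parcel=K61: ✓ → 91
parcel=K45: ✓ → 116
parcel=K65: ✓ → 185
insured_sum = 57 + 178 + 7 + 113 + 91 + 116 + 185 = 747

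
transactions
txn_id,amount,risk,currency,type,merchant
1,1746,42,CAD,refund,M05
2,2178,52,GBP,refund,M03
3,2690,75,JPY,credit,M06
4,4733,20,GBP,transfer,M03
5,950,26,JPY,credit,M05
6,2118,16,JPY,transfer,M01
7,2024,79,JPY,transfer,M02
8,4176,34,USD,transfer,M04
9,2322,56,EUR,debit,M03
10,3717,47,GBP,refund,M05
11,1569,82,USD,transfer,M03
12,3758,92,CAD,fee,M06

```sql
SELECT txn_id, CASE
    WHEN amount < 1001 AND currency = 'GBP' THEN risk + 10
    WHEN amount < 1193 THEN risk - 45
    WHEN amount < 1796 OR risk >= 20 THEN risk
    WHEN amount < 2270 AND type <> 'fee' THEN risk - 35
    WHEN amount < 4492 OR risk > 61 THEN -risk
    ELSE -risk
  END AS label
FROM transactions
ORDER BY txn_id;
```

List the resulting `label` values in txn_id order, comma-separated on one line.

42, 52, 75, 20, -19, -19, 79, 34, 56, 47, 82, 92

txn_id=1: amount < 1796 OR risk >= 20 → 42
txn_id=2: amount < 1796 OR risk >= 20 → 52
txn_id=3: amount < 1796 OR risk >= 20 → 75
txn_id=4: amount < 1796 OR risk >= 20 → 20
txn_id=5: amount < 1193 → -19
txn_id=6: amount < 2270 AND type <> 'fee' → -19
txn_id=7: amount < 1796 OR risk >= 20 → 79
txn_id=8: amount < 1796 OR risk >= 20 → 34
txn_id=9: amount < 1796 OR risk >= 20 → 56
txn_id=10: amount < 1796 OR risk >= 20 → 47
txn_id=11: amount < 1796 OR risk >= 20 → 82
txn_id=12: amount < 1796 OR risk >= 20 → 92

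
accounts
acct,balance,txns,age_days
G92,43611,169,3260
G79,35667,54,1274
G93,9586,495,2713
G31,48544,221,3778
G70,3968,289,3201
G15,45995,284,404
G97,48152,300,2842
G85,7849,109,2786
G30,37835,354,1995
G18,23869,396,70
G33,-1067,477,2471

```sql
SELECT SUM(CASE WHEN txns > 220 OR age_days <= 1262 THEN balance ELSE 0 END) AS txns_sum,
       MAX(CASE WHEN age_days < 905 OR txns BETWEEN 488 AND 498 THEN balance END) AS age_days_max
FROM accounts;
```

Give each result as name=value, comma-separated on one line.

txns_sum=216882, age_days_max=45995

[txns_sum: txns > 220 OR age_days <= 1262]
acct=G92: ✗
acct=G79: ✗
acct=G93: ✓ → 9586
acct=G31: ✓ → 48544
acct=G70: ✓ → 3968
acct=G15: ✓ → 45995
acct=G97: ✓ → 48152
acct=G85: ✗
acct=G30: ✓ → 37835
acct=G18: ✓ → 23869
acct=G33: ✓ → -1067
txns_sum = 9586 + 48544 + 3968 + 45995 + 48152 + 37835 + 23869 + -1067 = 216882
—
[age_days_max: age_days < 905 OR txns BETWEEN 488 AND 498]
acct=G92: ✗
acct=G79: ✗
acct=G93: ✓ → 9586
acct=G31: ✗
acct=G70: ✗
acct=G15: ✓ → 45995
acct=G97: ✗
acct=G85: ✗
acct=G30: ✗
acct=G18: ✓ → 23869
acct=G33: ✗
age_days_max = MAX(9586, 45995, 23869) = 45995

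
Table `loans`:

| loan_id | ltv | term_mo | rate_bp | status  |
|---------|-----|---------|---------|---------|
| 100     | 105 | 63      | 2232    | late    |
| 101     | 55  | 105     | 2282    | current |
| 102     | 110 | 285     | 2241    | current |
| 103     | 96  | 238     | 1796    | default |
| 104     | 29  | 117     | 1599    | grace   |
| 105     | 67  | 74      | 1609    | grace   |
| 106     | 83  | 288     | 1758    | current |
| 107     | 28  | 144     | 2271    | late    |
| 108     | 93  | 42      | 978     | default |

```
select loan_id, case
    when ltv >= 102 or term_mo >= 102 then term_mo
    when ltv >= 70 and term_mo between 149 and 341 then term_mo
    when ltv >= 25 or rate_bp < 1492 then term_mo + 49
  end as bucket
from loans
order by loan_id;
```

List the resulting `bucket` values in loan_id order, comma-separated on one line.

63, 105, 285, 238, 117, 123, 288, 144, 91

loan_id=100: ltv >= 102 or term_mo >= 102 → 63
loan_id=101: ltv >= 102 or term_mo >= 102 → 105
loan_id=102: ltv >= 102 or term_mo >= 102 → 285
loan_id=103: ltv >= 102 or term_mo >= 102 → 238
loan_id=104: ltv >= 102 or term_mo >= 102 → 117
loan_id=105: ltv >= 25 or rate_bp < 1492 → 123
loan_id=106: ltv >= 102 or term_mo >= 102 → 288
loan_id=107: ltv >= 102 or term_mo >= 102 → 144
loan_id=108: ltv >= 25 or rate_bp < 1492 → 91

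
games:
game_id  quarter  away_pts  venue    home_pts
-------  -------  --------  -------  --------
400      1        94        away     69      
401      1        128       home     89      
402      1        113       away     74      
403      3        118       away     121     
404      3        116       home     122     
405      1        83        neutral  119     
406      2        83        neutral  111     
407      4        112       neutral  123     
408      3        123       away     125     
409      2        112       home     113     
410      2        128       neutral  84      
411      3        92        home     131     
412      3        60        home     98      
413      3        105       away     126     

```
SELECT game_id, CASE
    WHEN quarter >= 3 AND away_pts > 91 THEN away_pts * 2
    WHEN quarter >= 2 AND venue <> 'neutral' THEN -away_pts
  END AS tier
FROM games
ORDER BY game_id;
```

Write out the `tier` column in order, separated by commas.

NULL, NULL, NULL, 236, 232, NULL, NULL, 224, 246, -112, NULL, 184, -60, 210

game_id=400: (no match → NULL) → NULL
game_id=401: (no match → NULL) → NULL
game_id=402: (no match → NULL) → NULL
game_id=403: quarter >= 3 AND away_pts > 91 → 236
game_id=404: quarter >= 3 AND away_pts > 91 → 232
game_id=405: (no match → NULL) → NULL
game_id=406: (no match → NULL) → NULL
game_id=407: quarter >= 3 AND away_pts > 91 → 224
game_id=408: quarter >= 3 AND away_pts > 91 → 246
game_id=409: quarter >= 2 AND venue <> 'neutral' → -112
game_id=410: (no match → NULL) → NULL
game_id=411: quarter >= 3 AND away_pts > 91 → 184
game_id=412: quarter >= 2 AND venue <> 'neutral' → -60
game_id=413: quarter >= 3 AND away_pts > 91 → 210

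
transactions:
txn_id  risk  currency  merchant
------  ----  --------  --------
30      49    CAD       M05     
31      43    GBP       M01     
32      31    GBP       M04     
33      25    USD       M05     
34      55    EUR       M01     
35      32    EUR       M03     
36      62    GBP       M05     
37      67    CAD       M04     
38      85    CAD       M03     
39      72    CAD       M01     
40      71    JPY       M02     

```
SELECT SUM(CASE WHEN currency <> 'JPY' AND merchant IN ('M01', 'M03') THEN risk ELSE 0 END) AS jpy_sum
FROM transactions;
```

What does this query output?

txn_id=30: ✗
txn_id=31: ✓ → 43
txn_id=32: ✗
txn_id=33: ✗
txn_id=34: ✓ → 55
txn_id=35: ✓ → 32
txn_id=36: ✗
txn_id=37: ✗
txn_id=38: ✓ → 85
txn_id=39: ✓ → 72
txn_id=40: ✗
jpy_sum = 43 + 55 + 32 + 85 + 72 = 287

287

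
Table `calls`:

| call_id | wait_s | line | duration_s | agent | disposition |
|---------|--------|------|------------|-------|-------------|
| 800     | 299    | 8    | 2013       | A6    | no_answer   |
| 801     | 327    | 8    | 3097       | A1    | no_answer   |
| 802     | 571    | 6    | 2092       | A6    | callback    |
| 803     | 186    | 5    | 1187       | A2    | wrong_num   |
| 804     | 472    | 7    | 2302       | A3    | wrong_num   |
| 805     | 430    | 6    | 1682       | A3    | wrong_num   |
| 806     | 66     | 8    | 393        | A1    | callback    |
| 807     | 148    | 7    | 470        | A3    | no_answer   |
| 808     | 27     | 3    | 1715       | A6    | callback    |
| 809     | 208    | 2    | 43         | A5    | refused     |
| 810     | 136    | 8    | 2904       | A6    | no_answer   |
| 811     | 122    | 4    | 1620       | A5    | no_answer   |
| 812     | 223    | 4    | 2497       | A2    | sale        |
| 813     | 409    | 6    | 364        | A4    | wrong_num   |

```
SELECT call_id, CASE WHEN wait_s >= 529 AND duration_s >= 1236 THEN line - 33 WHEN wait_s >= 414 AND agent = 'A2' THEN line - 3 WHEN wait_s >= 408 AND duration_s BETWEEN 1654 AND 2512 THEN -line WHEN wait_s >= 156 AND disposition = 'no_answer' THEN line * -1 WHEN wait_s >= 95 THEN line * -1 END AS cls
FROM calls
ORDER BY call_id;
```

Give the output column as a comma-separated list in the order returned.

-8, -8, -27, -5, -7, -6, NULL, -7, NULL, -2, -8, -4, -4, -6

call_id=800: wait_s >= 156 AND disposition = 'no_answer' → -8
call_id=801: wait_s >= 156 AND disposition = 'no_answer' → -8
call_id=802: wait_s >= 529 AND duration_s >= 1236 → -27
call_id=803: wait_s >= 95 → -5
call_id=804: wait_s >= 408 AND duration_s BETWEEN 1654 AND 2512 → -7
call_id=805: wait_s >= 408 AND duration_s BETWEEN 1654 AND 2512 → -6
call_id=806: (no match → NULL) → NULL
call_id=807: wait_s >= 95 → -7
call_id=808: (no match → NULL) → NULL
call_id=809: wait_s >= 95 → -2
call_id=810: wait_s >= 95 → -8
call_id=811: wait_s >= 95 → -4
call_id=812: wait_s >= 95 → -4
call_id=813: wait_s >= 95 → -6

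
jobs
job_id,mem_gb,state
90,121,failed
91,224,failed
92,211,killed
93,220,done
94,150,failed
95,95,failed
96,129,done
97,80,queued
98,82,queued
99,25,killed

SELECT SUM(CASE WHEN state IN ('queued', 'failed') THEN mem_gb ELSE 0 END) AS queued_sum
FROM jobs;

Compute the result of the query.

job_id=90: ✓ → 121
job_id=91: ✓ → 224
job_id=92: ✗
job_id=93: ✗
job_id=94: ✓ → 150
job_id=95: ✓ → 95
job_id=96: ✗
job_id=97: ✓ → 80
job_id=98: ✓ → 82
job_id=99: ✗
queued_sum = 121 + 224 + 150 + 95 + 80 + 82 = 752

752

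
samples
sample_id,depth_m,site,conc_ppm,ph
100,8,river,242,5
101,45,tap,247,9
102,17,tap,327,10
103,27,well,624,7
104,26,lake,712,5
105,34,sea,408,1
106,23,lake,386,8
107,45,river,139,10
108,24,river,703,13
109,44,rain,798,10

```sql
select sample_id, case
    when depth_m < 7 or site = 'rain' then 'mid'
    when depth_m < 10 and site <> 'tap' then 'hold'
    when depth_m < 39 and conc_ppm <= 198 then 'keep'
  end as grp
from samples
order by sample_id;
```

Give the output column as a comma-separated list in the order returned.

hold, NULL, NULL, NULL, NULL, NULL, NULL, NULL, NULL, mid

sample_id=100: depth_m < 10 and site <> 'tap' → hold
sample_id=101: (no match → NULL) → NULL
sample_id=102: (no match → NULL) → NULL
sample_id=103: (no match → NULL) → NULL
sample_id=104: (no match → NULL) → NULL
sample_id=105: (no match → NULL) → NULL
sample_id=106: (no match → NULL) → NULL
sample_id=107: (no match → NULL) → NULL
sample_id=108: (no match → NULL) → NULL
sample_id=109: depth_m < 7 or site = 'rain' → mid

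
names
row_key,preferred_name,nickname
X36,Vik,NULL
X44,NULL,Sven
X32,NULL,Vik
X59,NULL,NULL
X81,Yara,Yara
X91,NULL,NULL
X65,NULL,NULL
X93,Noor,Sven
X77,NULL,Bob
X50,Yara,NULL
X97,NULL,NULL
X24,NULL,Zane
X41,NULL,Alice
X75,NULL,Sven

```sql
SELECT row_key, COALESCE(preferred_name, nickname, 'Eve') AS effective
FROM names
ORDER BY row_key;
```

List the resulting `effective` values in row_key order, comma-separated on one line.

Zane, Vik, Vik, Alice, Sven, Yara, Eve, Eve, Sven, Bob, Yara, Eve, Noor, Eve

row_key=X24: preferred_name=NULL, nickname=Zane → Zane
row_key=X32: preferred_name=NULL, nickname=Vik → Vik
row_key=X36: preferred_name=Vik → Vik
row_key=X41: preferred_name=NULL, nickname=Alice → Alice
row_key=X44: preferred_name=NULL, nickname=Sven → Sven
row_key=X50: preferred_name=Yara → Yara
row_key=X59: preferred_name=NULL, nickname=NULL, → literal Eve → Eve
row_key=X65: preferred_name=NULL, nickname=NULL, → literal Eve → Eve
row_key=X75: preferred_name=NULL, nickname=Sven → Sven
row_key=X77: preferred_name=NULL, nickname=Bob → Bob
row_key=X81: preferred_name=Yara → Yara
row_key=X91: preferred_name=NULL, nickname=NULL, → literal Eve → Eve
row_key=X93: preferred_name=Noor → Noor
row_key=X97: preferred_name=NULL, nickname=NULL, → literal Eve → Eve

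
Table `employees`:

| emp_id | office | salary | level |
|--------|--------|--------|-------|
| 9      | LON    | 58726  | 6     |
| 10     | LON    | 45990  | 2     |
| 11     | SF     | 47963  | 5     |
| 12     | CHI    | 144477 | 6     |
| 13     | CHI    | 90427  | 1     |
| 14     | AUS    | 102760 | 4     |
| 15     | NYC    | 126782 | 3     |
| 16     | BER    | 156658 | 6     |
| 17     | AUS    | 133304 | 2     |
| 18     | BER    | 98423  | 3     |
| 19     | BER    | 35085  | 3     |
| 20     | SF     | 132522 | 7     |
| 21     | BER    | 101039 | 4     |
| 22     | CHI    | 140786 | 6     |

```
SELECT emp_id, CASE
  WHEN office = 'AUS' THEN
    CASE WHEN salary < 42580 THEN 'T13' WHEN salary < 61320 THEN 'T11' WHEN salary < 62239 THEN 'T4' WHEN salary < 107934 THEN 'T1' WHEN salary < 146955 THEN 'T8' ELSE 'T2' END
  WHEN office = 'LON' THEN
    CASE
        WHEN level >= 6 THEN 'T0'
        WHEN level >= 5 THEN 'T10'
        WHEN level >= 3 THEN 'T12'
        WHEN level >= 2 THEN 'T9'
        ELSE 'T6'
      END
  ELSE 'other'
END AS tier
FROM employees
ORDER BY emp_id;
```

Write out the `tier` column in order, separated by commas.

emp_id=9: office='LON' → inner[level >= 6] → T0
emp_id=10: office='LON' → inner[level >= 2] → T9
emp_id=11: office='SF' → outer ELSE → other
emp_id=12: office='CHI' → outer ELSE → other
emp_id=13: office='CHI' → outer ELSE → other
emp_id=14: office='AUS' → inner[salary < 107934] → T1
emp_id=15: office='NYC' → outer ELSE → other
emp_id=16: office='BER' → outer ELSE → other
emp_id=17: office='AUS' → inner[salary < 146955] → T8
emp_id=18: office='BER' → outer ELSE → other
emp_id=19: office='BER' → outer ELSE → other
emp_id=20: office='SF' → outer ELSE → other
emp_id=21: office='BER' → outer ELSE → other
emp_id=22: office='CHI' → outer ELSE → other

T0, T9, other, other, other, T1, other, other, T8, other, other, other, other, other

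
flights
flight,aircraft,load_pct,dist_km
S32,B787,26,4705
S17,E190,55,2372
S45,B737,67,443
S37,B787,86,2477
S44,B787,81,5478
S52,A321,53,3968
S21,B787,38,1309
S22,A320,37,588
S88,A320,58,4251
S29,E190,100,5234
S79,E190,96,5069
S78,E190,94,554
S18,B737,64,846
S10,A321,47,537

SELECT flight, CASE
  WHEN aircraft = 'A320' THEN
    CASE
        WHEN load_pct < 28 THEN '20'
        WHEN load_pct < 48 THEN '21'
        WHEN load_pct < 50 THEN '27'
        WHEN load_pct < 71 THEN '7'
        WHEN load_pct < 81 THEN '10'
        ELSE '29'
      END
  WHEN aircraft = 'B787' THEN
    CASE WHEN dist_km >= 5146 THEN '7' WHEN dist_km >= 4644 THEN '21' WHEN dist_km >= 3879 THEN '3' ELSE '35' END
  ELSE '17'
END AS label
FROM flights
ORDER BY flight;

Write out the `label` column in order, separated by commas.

17, 17, 17, 35, 21, 17, 21, 35, 7, 17, 17, 17, 17, 7

flight=S10: aircraft='A321' → outer ELSE → 17
flight=S17: aircraft='E190' → outer ELSE → 17
flight=S18: aircraft='B737' → outer ELSE → 17
flight=S21: aircraft='B787' → inner[ELSE] → 35
flight=S22: aircraft='A320' → inner[load_pct < 48] → 21
flight=S29: aircraft='E190' → outer ELSE → 17
flight=S32: aircraft='B787' → inner[dist_km >= 4644] → 21
flight=S37: aircraft='B787' → inner[ELSE] → 35
flight=S44: aircraft='B787' → inner[dist_km >= 5146] → 7
flight=S45: aircraft='B737' → outer ELSE → 17
flight=S52: aircraft='A321' → outer ELSE → 17
flight=S78: aircraft='E190' → outer ELSE → 17
flight=S79: aircraft='E190' → outer ELSE → 17
flight=S88: aircraft='A320' → inner[load_pct < 71] → 7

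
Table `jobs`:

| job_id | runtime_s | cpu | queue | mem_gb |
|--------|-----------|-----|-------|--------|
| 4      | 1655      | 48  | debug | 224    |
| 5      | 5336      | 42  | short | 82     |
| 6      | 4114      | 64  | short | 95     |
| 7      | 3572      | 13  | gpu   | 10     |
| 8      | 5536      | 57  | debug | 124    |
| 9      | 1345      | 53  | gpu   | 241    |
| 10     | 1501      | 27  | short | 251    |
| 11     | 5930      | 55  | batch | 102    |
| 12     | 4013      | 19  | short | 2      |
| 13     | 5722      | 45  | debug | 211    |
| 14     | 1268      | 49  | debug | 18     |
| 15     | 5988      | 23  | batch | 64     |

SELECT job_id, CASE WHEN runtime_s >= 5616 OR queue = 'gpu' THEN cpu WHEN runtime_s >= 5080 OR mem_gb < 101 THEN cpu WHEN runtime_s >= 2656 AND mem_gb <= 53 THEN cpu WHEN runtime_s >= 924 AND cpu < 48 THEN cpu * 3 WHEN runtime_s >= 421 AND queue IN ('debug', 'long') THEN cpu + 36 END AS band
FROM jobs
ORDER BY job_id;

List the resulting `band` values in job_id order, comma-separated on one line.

job_id=4: runtime_s >= 421 AND queue IN ('debug', 'long') → 84
job_id=5: runtime_s >= 5080 OR mem_gb < 101 → 42
job_id=6: runtime_s >= 5080 OR mem_gb < 101 → 64
job_id=7: runtime_s >= 5616 OR queue = 'gpu' → 13
job_id=8: runtime_s >= 5080 OR mem_gb < 101 → 57
job_id=9: runtime_s >= 5616 OR queue = 'gpu' → 53
job_id=10: runtime_s >= 924 AND cpu < 48 → 81
job_id=11: runtime_s >= 5616 OR queue = 'gpu' → 55
job_id=12: runtime_s >= 5080 OR mem_gb < 101 → 19
job_id=13: runtime_s >= 5616 OR queue = 'gpu' → 45
job_id=14: runtime_s >= 5080 OR mem_gb < 101 → 49
job_id=15: runtime_s >= 5616 OR queue = 'gpu' → 23

84, 42, 64, 13, 57, 53, 81, 55, 19, 45, 49, 23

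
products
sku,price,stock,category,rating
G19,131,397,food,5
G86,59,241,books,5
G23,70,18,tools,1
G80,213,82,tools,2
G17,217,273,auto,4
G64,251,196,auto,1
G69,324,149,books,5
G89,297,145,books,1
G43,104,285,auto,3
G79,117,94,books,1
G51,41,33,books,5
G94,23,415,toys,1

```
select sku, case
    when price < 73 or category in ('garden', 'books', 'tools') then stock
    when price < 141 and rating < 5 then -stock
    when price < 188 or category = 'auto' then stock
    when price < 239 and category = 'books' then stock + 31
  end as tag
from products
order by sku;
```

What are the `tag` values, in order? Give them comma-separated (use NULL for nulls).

273, 397, 18, -285, 33, 196, 149, 94, 82, 241, 145, 415

sku=G17: price < 188 or category = 'auto' → 273
sku=G19: price < 188 or category = 'auto' → 397
sku=G23: price < 73 or category in ('garden', 'books', 'tools') → 18
sku=G43: price < 141 and rating < 5 → -285
sku=G51: price < 73 or category in ('garden', 'books', 'tools') → 33
sku=G64: price < 188 or category = 'auto' → 196
sku=G69: price < 73 or category in ('garden', 'books', 'tools') → 149
sku=G79: price < 73 or category in ('garden', 'books', 'tools') → 94
sku=G80: price < 73 or category in ('garden', 'books', 'tools') → 82
sku=G86: price < 73 or category in ('garden', 'books', 'tools') → 241
sku=G89: price < 73 or category in ('garden', 'books', 'tools') → 145
sku=G94: price < 73 or category in ('garden', 'books', 'tools') → 415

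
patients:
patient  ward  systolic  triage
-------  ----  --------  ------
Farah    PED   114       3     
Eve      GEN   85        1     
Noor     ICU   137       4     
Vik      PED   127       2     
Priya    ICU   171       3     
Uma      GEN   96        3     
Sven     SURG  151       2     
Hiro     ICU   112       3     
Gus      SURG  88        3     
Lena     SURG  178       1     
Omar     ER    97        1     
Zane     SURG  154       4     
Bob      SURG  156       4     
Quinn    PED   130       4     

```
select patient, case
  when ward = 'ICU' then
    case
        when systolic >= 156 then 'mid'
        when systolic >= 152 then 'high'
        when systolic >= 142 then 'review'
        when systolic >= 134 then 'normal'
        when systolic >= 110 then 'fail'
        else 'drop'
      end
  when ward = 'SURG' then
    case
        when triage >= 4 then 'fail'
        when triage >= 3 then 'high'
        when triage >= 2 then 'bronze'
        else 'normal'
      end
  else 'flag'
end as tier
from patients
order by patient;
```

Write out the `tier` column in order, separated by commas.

patient=Bob: ward='SURG' → inner[triage >= 4] → fail
patient=Eve: ward='GEN' → outer ELSE → flag
patient=Farah: ward='PED' → outer ELSE → flag
patient=Gus: ward='SURG' → inner[triage >= 3] → high
patient=Hiro: ward='ICU' → inner[systolic >= 110] → fail
patient=Lena: ward='SURG' → inner[ELSE] → normal
patient=Noor: ward='ICU' → inner[systolic >= 134] → normal
patient=Omar: ward='ER' → outer ELSE → flag
patient=Priya: ward='ICU' → inner[systolic >= 156] → mid
patient=Quinn: ward='PED' → outer ELSE → flag
patient=Sven: ward='SURG' → inner[triage >= 2] → bronze
patient=Uma: ward='GEN' → outer ELSE → flag
patient=Vik: ward='PED' → outer ELSE → flag
patient=Zane: ward='SURG' → inner[triage >= 4] → fail

fail, flag, flag, high, fail, normal, normal, flag, mid, flag, bronze, flag, flag, fail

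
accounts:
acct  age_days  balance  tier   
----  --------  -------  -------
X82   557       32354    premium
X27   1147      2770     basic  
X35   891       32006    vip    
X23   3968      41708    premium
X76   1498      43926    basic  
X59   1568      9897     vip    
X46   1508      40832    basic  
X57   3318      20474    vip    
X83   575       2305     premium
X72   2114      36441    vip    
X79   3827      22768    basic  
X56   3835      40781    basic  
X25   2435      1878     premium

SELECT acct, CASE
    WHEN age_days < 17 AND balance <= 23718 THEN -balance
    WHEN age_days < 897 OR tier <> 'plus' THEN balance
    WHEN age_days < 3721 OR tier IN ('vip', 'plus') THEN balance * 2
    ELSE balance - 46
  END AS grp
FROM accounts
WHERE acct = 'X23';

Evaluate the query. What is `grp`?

41708

acct = X23: age_days=3968, balance=41708, tier=premium.
age_days < 17 AND balance <= 23718 → false
age_days < 897 OR tier <> 'plus' → true → 41708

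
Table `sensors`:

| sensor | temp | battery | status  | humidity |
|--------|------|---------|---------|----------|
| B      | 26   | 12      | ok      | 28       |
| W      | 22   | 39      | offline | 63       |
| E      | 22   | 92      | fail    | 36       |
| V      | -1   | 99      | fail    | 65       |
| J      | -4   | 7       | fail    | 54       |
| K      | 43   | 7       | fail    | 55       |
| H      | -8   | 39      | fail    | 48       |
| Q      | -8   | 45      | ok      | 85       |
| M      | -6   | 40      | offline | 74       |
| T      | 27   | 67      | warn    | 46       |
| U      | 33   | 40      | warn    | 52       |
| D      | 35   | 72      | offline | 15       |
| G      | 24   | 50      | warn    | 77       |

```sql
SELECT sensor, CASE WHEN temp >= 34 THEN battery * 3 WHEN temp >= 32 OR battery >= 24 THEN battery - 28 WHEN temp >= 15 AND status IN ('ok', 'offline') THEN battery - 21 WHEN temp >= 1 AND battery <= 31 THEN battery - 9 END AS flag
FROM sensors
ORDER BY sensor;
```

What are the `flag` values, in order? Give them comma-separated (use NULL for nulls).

sensor=B: temp >= 15 AND status IN ('ok', 'offline') → -9
sensor=D: temp >= 34 → 216
sensor=E: temp >= 32 OR battery >= 24 → 64
sensor=G: temp >= 32 OR battery >= 24 → 22
sensor=H: temp >= 32 OR battery >= 24 → 11
sensor=J: (no match → NULL) → NULL
sensor=K: temp >= 34 → 21
sensor=M: temp >= 32 OR battery >= 24 → 12
sensor=Q: temp >= 32 OR battery >= 24 → 17
sensor=T: temp >= 32 OR battery >= 24 → 39
sensor=U: temp >= 32 OR battery >= 24 → 12
sensor=V: temp >= 32 OR battery >= 24 → 71
sensor=W: temp >= 32 OR battery >= 24 → 11

-9, 216, 64, 22, 11, NULL, 21, 12, 17, 39, 12, 71, 11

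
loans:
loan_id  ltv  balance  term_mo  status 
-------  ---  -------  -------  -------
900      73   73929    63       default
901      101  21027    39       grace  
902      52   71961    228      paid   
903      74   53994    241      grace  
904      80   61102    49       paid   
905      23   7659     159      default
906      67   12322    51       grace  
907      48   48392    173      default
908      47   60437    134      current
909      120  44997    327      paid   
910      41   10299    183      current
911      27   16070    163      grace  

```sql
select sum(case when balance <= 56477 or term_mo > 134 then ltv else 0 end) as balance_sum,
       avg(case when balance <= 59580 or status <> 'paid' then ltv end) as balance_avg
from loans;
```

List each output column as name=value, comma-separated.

balance_sum=553, balance_avg=62.1

[balance_sum: balance <= 56477 or term_mo > 134]
loan_id=900: ✗
loan_id=901: ✓ → 101
loan_id=902: ✓ → 52
loan_id=903: ✓ → 74
loan_id=904: ✗
loan_id=905: ✓ → 23
loan_id=906: ✓ → 67
loan_id=907: ✓ → 48
loan_id=908: ✗
loan_id=909: ✓ → 120
loan_id=910: ✓ → 41
loan_id=911: ✓ → 27
balance_sum = 101 + 52 + 74 + 23 + 67 + 48 + 120 + 41 + 27 = 553
—
[balance_avg: balance <= 59580 or status <> 'paid']
loan_id=900: ✓ → 73
loan_id=901: ✓ → 101
loan_id=902: ✗
loan_id=903: ✓ → 74
loan_id=904: ✗
loan_id=905: ✓ → 23
loan_id=906: ✓ → 67
loan_id=907: ✓ → 48
loan_id=908: ✓ → 47
loan_id=909: ✓ → 120
loan_id=910: ✓ → 41
loan_id=911: ✓ → 27
balance_avg = (73 + 101 + 74 + 23 + 67 + 48 + 47 + 120 + 41 + 27) / 10 = 62.1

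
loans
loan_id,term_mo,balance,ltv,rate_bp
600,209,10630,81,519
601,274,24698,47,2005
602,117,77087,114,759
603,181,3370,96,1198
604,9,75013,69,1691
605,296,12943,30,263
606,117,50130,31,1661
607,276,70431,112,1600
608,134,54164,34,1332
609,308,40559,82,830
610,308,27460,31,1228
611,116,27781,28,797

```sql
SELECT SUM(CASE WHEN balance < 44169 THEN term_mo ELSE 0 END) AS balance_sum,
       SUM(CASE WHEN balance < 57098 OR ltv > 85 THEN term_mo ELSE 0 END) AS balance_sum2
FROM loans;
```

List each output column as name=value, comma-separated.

balance_sum=1692, balance_sum2=2336

[balance_sum: balance < 44169]
loan_id=600: ✓ → 209
loan_id=601: ✓ → 274
loan_id=602: ✗
loan_id=603: ✓ → 181
loan_id=604: ✗
loan_id=605: ✓ → 296
loan_id=606: ✗
loan_id=607: ✗
loan_id=608: ✗
loan_id=609: ✓ → 308
loan_id=610: ✓ → 308
loan_id=611: ✓ → 116
balance_sum = 209 + 274 + 181 + 296 + 308 + 308 + 116 = 1692
—
[balance_sum2: balance < 57098 OR ltv > 85]
loan_id=600: ✓ → 209
loan_id=601: ✓ → 274
loan_id=602: ✓ → 117
loan_id=603: ✓ → 181
loan_id=604: ✗
loan_id=605: ✓ → 296
loan_id=606: ✓ → 117
loan_id=607: ✓ → 276
loan_id=608: ✓ → 134
loan_id=609: ✓ → 308
loan_id=610: ✓ → 308
loan_id=611: ✓ → 116
balance_sum2 = 209 + 274 + 117 + 181 + 296 + 117 + 276 + 134 + 308 + 308 + 116 = 2336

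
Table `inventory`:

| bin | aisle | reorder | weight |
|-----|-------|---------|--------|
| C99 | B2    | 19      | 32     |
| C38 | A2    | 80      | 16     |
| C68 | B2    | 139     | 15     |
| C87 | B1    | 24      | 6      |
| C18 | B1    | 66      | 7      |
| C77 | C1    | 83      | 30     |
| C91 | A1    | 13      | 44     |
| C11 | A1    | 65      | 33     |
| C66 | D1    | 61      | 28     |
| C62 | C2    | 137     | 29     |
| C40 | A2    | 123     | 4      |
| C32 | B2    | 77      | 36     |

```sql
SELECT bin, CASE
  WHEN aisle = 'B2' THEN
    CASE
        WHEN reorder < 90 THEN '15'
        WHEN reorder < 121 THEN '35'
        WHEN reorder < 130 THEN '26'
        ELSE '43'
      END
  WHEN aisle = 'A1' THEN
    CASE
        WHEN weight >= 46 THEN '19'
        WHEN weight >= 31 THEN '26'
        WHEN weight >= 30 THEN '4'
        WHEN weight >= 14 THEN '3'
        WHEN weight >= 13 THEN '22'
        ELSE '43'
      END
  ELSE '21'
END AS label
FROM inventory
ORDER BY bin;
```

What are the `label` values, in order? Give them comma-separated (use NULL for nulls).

26, 21, 15, 21, 21, 21, 21, 43, 21, 21, 26, 15

bin=C11: aisle='A1' → inner[weight >= 31] → 26
bin=C18: aisle='B1' → outer ELSE → 21
bin=C32: aisle='B2' → inner[reorder < 90] → 15
bin=C38: aisle='A2' → outer ELSE → 21
bin=C40: aisle='A2' → outer ELSE → 21
bin=C62: aisle='C2' → outer ELSE → 21
bin=C66: aisle='D1' → outer ELSE → 21
bin=C68: aisle='B2' → inner[ELSE] → 43
bin=C77: aisle='C1' → outer ELSE → 21
bin=C87: aisle='B1' → outer ELSE → 21
bin=C91: aisle='A1' → inner[weight >= 31] → 26
bin=C99: aisle='B2' → inner[reorder < 90] → 15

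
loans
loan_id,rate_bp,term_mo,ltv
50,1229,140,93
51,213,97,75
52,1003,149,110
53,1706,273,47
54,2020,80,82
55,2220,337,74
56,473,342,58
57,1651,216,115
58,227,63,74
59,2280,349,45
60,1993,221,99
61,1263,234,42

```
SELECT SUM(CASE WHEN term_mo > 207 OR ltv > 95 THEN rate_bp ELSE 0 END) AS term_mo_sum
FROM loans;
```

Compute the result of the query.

12589

loan_id=50: ✗
loan_id=51: ✗
loan_id=52: ✓ → 1003
loan_id=53: ✓ → 1706
loan_id=54: ✗
loan_id=55: ✓ → 2220
loan_id=56: ✓ → 473
loan_id=57: ✓ → 1651
loan_id=58: ✗
loan_id=59: ✓ → 2280
loan_id=60: ✓ → 1993
loan_id=61: ✓ → 1263
term_mo_sum = 1003 + 1706 + 2220 + 473 + 1651 + 2280 + 1993 + 1263 = 12589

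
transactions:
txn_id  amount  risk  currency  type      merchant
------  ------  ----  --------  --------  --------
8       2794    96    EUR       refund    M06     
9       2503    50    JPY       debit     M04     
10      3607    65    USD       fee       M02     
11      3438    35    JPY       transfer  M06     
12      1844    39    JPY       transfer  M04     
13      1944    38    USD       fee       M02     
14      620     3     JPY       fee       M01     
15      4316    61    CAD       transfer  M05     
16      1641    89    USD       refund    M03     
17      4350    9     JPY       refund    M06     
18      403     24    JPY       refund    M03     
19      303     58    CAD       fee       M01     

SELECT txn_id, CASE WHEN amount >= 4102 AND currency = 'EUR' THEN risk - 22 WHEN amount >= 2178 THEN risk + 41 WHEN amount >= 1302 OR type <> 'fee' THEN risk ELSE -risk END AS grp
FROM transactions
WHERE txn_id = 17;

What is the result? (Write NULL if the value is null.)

txn_id = 17: amount=4350, risk=9, currency=JPY, type=refund, merchant=M06.
amount >= 4102 AND currency = 'EUR' → false
amount >= 2178 → true → 50

50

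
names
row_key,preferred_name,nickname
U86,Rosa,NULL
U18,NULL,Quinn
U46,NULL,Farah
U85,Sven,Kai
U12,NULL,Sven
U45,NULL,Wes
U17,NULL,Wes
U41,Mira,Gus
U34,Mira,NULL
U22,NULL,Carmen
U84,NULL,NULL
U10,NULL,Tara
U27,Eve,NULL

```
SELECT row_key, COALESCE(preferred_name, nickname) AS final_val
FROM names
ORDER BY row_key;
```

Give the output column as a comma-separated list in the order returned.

row_key=U10: preferred_name=NULL, nickname=Tara → Tara
row_key=U12: preferred_name=NULL, nickname=Sven → Sven
row_key=U17: preferred_name=NULL, nickname=Wes → Wes
row_key=U18: preferred_name=NULL, nickname=Quinn → Quinn
row_key=U22: preferred_name=NULL, nickname=Carmen → Carmen
row_key=U27: preferred_name=Eve → Eve
row_key=U34: preferred_name=Mira → Mira
row_key=U41: preferred_name=Mira → Mira
row_key=U45: preferred_name=NULL, nickname=Wes → Wes
row_key=U46: preferred_name=NULL, nickname=Farah → Farah
row_key=U84: preferred_name=NULL, nickname=NULL (all NULL) → NULL
row_key=U85: preferred_name=Sven → Sven
row_key=U86: preferred_name=Rosa → Rosa

Tara, Sven, Wes, Quinn, Carmen, Eve, Mira, Mira, Wes, Farah, NULL, Sven, Rosa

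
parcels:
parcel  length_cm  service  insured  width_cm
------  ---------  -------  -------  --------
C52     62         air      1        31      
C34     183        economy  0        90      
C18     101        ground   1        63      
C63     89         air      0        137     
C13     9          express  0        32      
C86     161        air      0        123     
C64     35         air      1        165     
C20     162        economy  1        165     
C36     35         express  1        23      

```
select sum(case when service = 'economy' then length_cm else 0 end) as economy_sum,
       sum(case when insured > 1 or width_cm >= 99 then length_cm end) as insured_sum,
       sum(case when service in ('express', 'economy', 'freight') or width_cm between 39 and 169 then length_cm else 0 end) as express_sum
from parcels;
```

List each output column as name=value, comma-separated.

economy_sum=345, insured_sum=447, express_sum=775

[economy_sum: service = 'economy']
parcel=C52: ✗
parcel=C34: ✓ → 183
parcel=C18: ✗
parcel=C63: ✗
parcel=C13: ✗
parcel=C86: ✗
parcel=C64: ✗
parcel=C20: ✓ → 162
parcel=C36: ✗
economy_sum = 183 + 162 = 345
—
[insured_sum: insured > 1 or width_cm >= 99]
parcel=C52: ✗
parcel=C34: ✗
parcel=C18: ✗
parcel=C63: ✓ → 89
parcel=C13: ✗
parcel=C86: ✓ → 161
parcel=C64: ✓ → 35
parcel=C20: ✓ → 162
parcel=C36: ✗
insured_sum = 89 + 161 + 35 + 162 = 447
—
[express_sum: service in ('express', 'economy', 'freight') or width_cm between 39 and 169]
parcel=C52: ✗
parcel=C34: ✓ → 183
parcel=C18: ✓ → 101
parcel=C63: ✓ → 89
parcel=C13: ✓ → 9
parcel=C86: ✓ → 161
parcel=C64: ✓ → 35
parcel=C20: ✓ → 162
parcel=C36: ✓ → 35
express_sum = 183 + 101 + 89 + 9 + 161 + 35 + 162 + 35 = 775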